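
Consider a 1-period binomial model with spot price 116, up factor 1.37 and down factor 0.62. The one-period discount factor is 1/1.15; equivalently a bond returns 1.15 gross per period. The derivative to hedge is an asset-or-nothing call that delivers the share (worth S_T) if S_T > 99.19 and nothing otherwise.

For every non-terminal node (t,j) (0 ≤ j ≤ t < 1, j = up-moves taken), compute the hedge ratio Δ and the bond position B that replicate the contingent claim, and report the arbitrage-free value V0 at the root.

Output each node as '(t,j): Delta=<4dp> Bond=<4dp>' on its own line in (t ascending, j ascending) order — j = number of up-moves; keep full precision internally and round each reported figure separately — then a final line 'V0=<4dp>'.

(0,0): Delta=1.8267 Bond=-114.2381
V0=97.6552

Since d<R<u, set p* = (R−d)/(u−d) = 0.7067; price each node as the discounted p*-expectation of its children.
Payoff layer (t=1): V(1,0)=0.0000, V(1,1)=158.9200
  t=0,j=0: stock 116.0000 → up 158.9200 (V=158.9200), down 71.9200 (V=0.0000). Price 97.6552; hedge Δ=1.8267, bond B=-114.2381.
Self-financing check: at every node Δ·S+B equals the discounted successor values.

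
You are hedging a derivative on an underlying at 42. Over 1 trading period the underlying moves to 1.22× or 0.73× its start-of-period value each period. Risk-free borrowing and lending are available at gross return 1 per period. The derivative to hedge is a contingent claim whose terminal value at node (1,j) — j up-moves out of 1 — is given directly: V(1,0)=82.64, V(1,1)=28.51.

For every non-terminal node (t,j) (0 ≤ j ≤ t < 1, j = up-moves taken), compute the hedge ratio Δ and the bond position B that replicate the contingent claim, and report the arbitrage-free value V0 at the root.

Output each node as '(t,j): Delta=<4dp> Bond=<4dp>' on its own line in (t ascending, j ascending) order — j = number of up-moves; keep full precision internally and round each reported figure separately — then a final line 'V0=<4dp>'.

(0,0): Delta=-2.6302 Bond=163.2827
V0=52.8133

Risk-neutral probability p* = (R−d)/(u−d) = (1−0.73)/(1.22−0.73) = 0.5510.
Terminal values V(1,·): V(1,0)=82.6400, V(1,1)=28.5100
(0,0): S=42.0000. Δ = (V_up−V_dn)/(S_up−S_dn) = (28.5100−82.6400)/(51.2400−30.6600) = -2.6302. V = [p*·28.5100 + (1−p*)·82.6400]/1 = 52.8133. B = V − Δ·S = 163.2827.
Each (Δ,B) replicates both successor values, so the strategy is self-financing and V0 is arbitrage-free.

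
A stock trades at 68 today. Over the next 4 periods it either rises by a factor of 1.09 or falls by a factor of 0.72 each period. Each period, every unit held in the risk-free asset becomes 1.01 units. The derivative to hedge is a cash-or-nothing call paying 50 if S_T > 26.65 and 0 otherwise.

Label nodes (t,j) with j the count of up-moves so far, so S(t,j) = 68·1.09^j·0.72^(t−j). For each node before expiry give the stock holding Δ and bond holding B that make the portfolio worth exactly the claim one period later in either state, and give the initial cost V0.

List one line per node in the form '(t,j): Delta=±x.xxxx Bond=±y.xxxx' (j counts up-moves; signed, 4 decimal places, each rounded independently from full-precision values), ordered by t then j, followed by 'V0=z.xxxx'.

The replicating-portfolio and risk-neutral prices coincide; use p* = (1.01−0.72)/(1.09−0.72) = 0.7838 for the latter.
Terminal values V(4,·): V(4,0)=0.0000, V(4,1)=50.0000, V(4,2)=50.0000, V(4,3)=50.0000, V(4,4)=50.0000
(3,0): S=25.3809. Δ = (V_up−V_dn)/(S_up−S_dn) = (50.0000−0.0000)/(27.6651−18.2742) = 5.3243. V = [p*·50.0000 + (1−p*)·0.0000]/1.01 = 38.8012. B = V − Δ·S = -96.3340.
(3,1): S=38.4238. Δ = (V_up−V_dn)/(S_up−S_dn) = (50.0000−50.0000)/(41.8820−27.6651) = 0.0000. V = [p*·50.0000 + (1−p*)·50.0000]/1.01 = 49.5050. B = V − Δ·S = 49.5050.
(3,2): S=58.1694. Δ = (V_up−V_dn)/(S_up−S_dn) = (50.0000−50.0000)/(63.4046−41.8820) = 0.0000. V = [p*·50.0000 + (1−p*)·50.0000]/1.01 = 49.5050. B = V − Δ·S = 49.5050.
(3,3): S=88.0620. Δ = (V_up−V_dn)/(S_up−S_dn) = (50.0000−50.0000)/(95.9875−63.4046) = 0.0000. V = [p*·50.0000 + (1−p*)·50.0000]/1.01 = 49.5050. B = V − Δ·S = 49.5050.
(2,0): S=35.2512. Δ = (V_up−V_dn)/(S_up−S_dn) = (49.5050−38.8012)/(38.4238−25.3809) = 0.8207. V = [p*·49.5050 + (1−p*)·38.8012]/1.01 = 46.7234. B = V − Δ·S = 17.7943.
(2,1): S=53.3664. Δ = (V_up−V_dn)/(S_up−S_dn) = (49.5050−49.5050)/(58.1694−38.4238) = 0.0000. V = [p*·49.5050 + (1−p*)·49.5050]/1.01 = 49.0148. B = V − Δ·S = 49.0148.
(2,2): S=80.7908. Δ = (V_up−V_dn)/(S_up−S_dn) = (49.5050−49.5050)/(88.0620−58.1694) = 0.0000. V = [p*·49.5050 + (1−p*)·49.5050]/1.01 = 49.0148. B = V − Δ·S = 49.0148.
(1,0): S=48.9600. Δ = (V_up−V_dn)/(S_up−S_dn) = (49.0148−46.7234)/(53.3664−35.2512) = 0.1265. V = [p*·49.0148 + (1−p*)·46.7234]/1.01 = 48.0390. B = V − Δ·S = 41.8460.
(1,1): S=74.1200. Δ = (V_up−V_dn)/(S_up−S_dn) = (49.0148−49.0148)/(80.7908−53.3664) = 0.0000. V = [p*·49.0148 + (1−p*)·49.0148]/1.01 = 48.5295. B = V − Δ·S = 48.5295.
(0,0): S=68.0000. Δ = (V_up−V_dn)/(S_up−S_dn) = (48.5295−48.0390)/(74.1200−48.9600) = 0.0195. V = [p*·48.5295 + (1−p*)·48.0390]/1.01 = 47.9440. B = V − Δ·S = 46.6182.
The time-0 hedge costs 47.9440, which is the no-arbitrage price.

(0,0): Delta=0.0195 Bond=46.6182
(1,0): Delta=0.1265 Bond=41.8460
(1,1): Delta=0.0000 Bond=48.5295
(2,0): Delta=0.8207 Bond=17.7943
(2,1): Delta=0.0000 Bond=49.0148
(2,2): Delta=0.0000 Bond=49.0148
(3,0): Delta=5.3243 Bond=-96.3340
(3,1): Delta=0.0000 Bond=49.5050
(3,2): Delta=0.0000 Bond=49.5050
(3,3): Delta=0.0000 Bond=49.5050
V0=47.9440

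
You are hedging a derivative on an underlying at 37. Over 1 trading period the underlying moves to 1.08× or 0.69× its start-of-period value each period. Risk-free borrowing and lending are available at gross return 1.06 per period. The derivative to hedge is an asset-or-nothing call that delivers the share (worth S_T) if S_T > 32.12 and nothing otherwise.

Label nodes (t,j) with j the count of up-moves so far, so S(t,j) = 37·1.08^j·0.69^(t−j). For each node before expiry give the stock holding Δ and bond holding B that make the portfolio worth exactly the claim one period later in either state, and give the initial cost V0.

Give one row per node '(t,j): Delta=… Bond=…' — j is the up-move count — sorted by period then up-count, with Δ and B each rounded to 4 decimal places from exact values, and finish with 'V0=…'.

The replicating-portfolio and risk-neutral prices coincide; use p* = (1.06−0.69)/(1.08−0.69) = 0.9487 for the latter.
At expiry t=1: V(1,0)=0.0000, V(1,1)=39.9600
(0,0): S=37.0000. Δ = (V_up−V_dn)/(S_up−S_dn) = (39.9600−0.0000)/(39.9600−25.5300) = 2.7692. V = [p*·39.9600 + (1−p*)·0.0000]/1.06 = 35.7649. B = V − Δ·S = -66.6967.
Self-financing check: at every node Δ·S+B equals the discounted successor values.

(0,0): Delta=2.7692 Bond=-66.6967
V0=35.7649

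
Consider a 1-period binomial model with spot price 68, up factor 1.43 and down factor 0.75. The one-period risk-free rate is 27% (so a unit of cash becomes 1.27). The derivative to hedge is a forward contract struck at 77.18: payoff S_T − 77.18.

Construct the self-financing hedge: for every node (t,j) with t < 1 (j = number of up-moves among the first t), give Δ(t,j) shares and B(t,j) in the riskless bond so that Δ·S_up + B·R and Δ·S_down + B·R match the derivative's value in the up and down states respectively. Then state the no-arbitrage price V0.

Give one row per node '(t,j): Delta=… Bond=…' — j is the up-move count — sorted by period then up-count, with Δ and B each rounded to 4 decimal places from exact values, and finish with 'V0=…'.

Under the risk-neutral measure, an up-move has probability p* = (R−d)/(u−d) = 0.7647 and values discount at R = 1.27.
Terminal payoffs: V(1,0)=-26.1800, V(1,1)=20.0600
  t=0,j=0: stock 68.0000 → up 97.2400 (V=20.0600), down 51.0000 (V=-26.1800). Price 7.2283; hedge Δ=1.0000, bond B=-60.7717.
Self-financing check: at every node Δ·S+B equals the discounted successor values.

(0,0): Delta=1.0000 Bond=-60.7717
V0=7.2283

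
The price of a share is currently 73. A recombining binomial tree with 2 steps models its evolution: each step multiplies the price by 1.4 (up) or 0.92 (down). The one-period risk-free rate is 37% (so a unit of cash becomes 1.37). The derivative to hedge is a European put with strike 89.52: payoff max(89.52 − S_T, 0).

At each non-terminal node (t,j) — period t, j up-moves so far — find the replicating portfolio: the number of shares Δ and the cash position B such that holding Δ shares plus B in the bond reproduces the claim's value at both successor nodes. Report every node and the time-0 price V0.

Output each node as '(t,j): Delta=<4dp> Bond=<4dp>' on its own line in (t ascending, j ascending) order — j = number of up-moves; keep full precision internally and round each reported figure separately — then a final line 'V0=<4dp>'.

Since d<R<u, set p* = (R−d)/(u−d) = 0.9375; price each node as the discounted p*-expectation of its children.
Terminal values V(2,·): V(2,0)=27.7328, V(2,1)=0.0000, V(2,2)=0.0000
  t=1,j=0: stock 67.1600 → up 94.0240 (V=0.0000), down 61.7872 (V=27.7328). Price 1.2652; hedge Δ=-0.8603, bond B=59.0418.
  t=1,j=1: stock 102.2000 → up 143.0800 (V=0.0000), down 94.0240 (V=0.0000). Price 0.0000; hedge Δ=0.0000, bond B=0.0000.
  t=0,j=0: stock 73.0000 → up 102.2000 (V=0.0000), down 67.1600 (V=1.2652). Price 0.0577; hedge Δ=-0.0361, bond B=2.6935.
The time-0 hedge costs 0.0577, which is the no-arbitrage price.

(0,0): Delta=-0.0361 Bond=2.6935
(1,0): Delta=-0.8603 Bond=59.0418
(1,1): Delta=0.0000 Bond=0.0000
V0=0.0577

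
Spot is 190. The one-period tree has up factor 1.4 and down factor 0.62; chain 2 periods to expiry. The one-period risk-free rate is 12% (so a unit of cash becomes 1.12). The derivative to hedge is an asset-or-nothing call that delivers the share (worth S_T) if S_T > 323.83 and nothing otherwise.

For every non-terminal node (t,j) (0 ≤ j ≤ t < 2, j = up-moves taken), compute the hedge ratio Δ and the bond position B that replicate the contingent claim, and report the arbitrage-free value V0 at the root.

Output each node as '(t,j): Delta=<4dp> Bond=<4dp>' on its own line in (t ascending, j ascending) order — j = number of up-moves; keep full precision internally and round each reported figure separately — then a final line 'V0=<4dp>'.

(0,0): Delta=1.4382 Bond=-151.2677
(1,0): Delta=0.0000 Bond=0.0000
(1,1): Delta=1.7949 Bond=-264.2949
V0=121.9901

Since d<R<u, set p* = (R−d)/(u−d) = 0.6410; price each node as the discounted p*-expectation of its children.
At expiry t=2: V(2,0)=0.0000, V(2,1)=0.0000, V(2,2)=372.4000
Node (1,0) S=117.8000: V=(p*·0.0000+(1−p*)·0.0000)/1.12=0.0000; Δ=(0.0000−0.0000)/(164.9200−73.0360)=0.0000; B=V−Δ·S=0.0000
Node (1,1) S=266.0000: V=(p*·372.4000+(1−p*)·0.0000)/1.12=213.1410; Δ=(372.4000−0.0000)/(372.4000−164.9200)=1.7949; B=V−Δ·S=-264.2949
Node (0,0) S=190.0000: V=(p*·213.1410+(1−p*)·0.0000)/1.12=121.9901; Δ=(213.1410−0.0000)/(266.0000−117.8000)=1.4382; B=V−Δ·S=-151.2677
Self-financing check: at every node Δ·S+B equals the discounted successor values.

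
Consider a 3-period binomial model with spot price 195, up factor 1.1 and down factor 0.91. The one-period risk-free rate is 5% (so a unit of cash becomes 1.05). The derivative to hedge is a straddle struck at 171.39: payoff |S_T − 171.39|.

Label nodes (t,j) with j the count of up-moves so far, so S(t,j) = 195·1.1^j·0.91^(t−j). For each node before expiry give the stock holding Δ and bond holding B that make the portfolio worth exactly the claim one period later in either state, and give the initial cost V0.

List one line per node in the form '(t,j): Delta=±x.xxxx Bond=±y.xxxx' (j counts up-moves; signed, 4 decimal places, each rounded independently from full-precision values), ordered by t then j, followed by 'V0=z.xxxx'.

Under the risk-neutral measure, an up-move has probability p* = (R−d)/(u−d) = 0.7368 and values discount at R = 1.05.
At expiry t=3: V(3,0)=24.4437, V(3,1)=6.2375, V(3,2)=43.3245, V(3,3)=88.1550
(2,0): S=161.4795. Δ = (V_up−V_dn)/(S_up−S_dn) = (6.2375−24.4437)/(177.6275−146.9463) = -0.5934. V = [p*·6.2375 + (1−p*)·24.4437]/1.05 = 10.5034. B = V − Δ·S = 106.3255.
(2,1): S=195.1950. Δ = (V_up−V_dn)/(S_up−S_dn) = (43.3245−6.2375)/(214.7145−177.6275) = 1.0000. V = [p*·43.3245 + (1−p*)·6.2375]/1.05 = 31.9664. B = V − Δ·S = -163.2286.
(2,2): S=235.9500. Δ = (V_up−V_dn)/(S_up−S_dn) = (88.1550−43.3245)/(259.5450−214.7145) = 1.0000. V = [p*·88.1550 + (1−p*)·43.3245]/1.05 = 72.7214. B = V − Δ·S = -163.2286.
(1,0): S=177.4500. Δ = (V_up−V_dn)/(S_up−S_dn) = (31.9664−10.5034)/(195.1950−161.4795) = 0.6366. V = [p*·31.9664 + (1−p*)·10.5034]/1.05 = 25.0650. B = V − Δ·S = -87.8984.
(1,1): S=214.5000. Δ = (V_up−V_dn)/(S_up−S_dn) = (72.7214−31.9664)/(235.9500−195.1950) = 1.0000. V = [p*·72.7214 + (1−p*)·31.9664]/1.05 = 59.0442. B = V − Δ·S = -155.4558.
(0,0): S=195.0000. Δ = (V_up−V_dn)/(S_up−S_dn) = (59.0442−25.0650)/(214.5000−177.4500) = 0.9171. V = [p*·59.0442 + (1−p*)·25.0650]/1.05 = 47.7165. B = V − Δ·S = -131.1214.
Each (Δ,B) replicates both successor values, so the strategy is self-financing and V0 is arbitrage-free.

(0,0): Delta=0.9171 Bond=-131.1214
(1,0): Delta=0.6366 Bond=-87.8984
(1,1): Delta=1.0000 Bond=-155.4558
(2,0): Delta=-0.5934 Bond=106.3255
(2,1): Delta=1.0000 Bond=-163.2286
(2,2): Delta=1.0000 Bond=-163.2286
V0=47.7165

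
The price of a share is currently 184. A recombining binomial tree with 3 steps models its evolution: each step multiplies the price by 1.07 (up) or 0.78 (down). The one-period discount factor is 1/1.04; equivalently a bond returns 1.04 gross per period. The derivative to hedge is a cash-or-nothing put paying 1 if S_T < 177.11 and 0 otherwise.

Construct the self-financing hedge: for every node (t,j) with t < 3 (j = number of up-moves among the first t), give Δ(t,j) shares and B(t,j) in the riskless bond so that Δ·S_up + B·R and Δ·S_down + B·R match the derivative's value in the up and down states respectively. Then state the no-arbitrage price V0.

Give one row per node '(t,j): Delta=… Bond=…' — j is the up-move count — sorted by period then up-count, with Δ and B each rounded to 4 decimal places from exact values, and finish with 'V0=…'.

Under the risk-neutral measure, an up-move has probability p* = (R−d)/(u−d) = 0.8966 and values discount at R = 1.04.
Terminal values V(3,·): V(3,0)=1.0000, V(3,1)=1.0000, V(3,2)=1.0000, V(3,3)=0.0000
Node (2,0) S=111.9456: V=(p*·1.0000+(1−p*)·1.0000)/1.04=0.9615; Δ=(1.0000−1.0000)/(119.7818−87.3176)=0.0000; B=V−Δ·S=0.9615
Node (2,1) S=153.5664: V=(p*·1.0000+(1−p*)·1.0000)/1.04=0.9615; Δ=(1.0000−1.0000)/(164.3160−119.7818)=0.0000; B=V−Δ·S=0.9615
Node (2,2) S=210.6616: V=(p*·0.0000+(1−p*)·1.0000)/1.04=0.0995; Δ=(0.0000−1.0000)/(225.4079−164.3160)=-0.0164; B=V−Δ·S=3.5477
Node (1,0) S=143.5200: V=(p*·0.9615+(1−p*)·0.9615)/1.04=0.9246; Δ=(0.9615−0.9615)/(153.5664−111.9456)=0.0000; B=V−Δ·S=0.9246
Node (1,1) S=196.8800: V=(p*·0.0995+(1−p*)·0.9615)/1.04=0.1814; Δ=(0.0995−0.9615)/(210.6616−153.5664)=-0.0151; B=V−Δ·S=3.1540
Node (0,0) S=184.0000: V=(p*·0.1814+(1−p*)·0.9246)/1.04=0.2483; Δ=(0.1814−0.9246)/(196.8800−143.5200)=-0.0139; B=V−Δ·S=2.8110
Check: Δ(0,0)·S0 + B(0,0) = 0.2483 = V0.

(0,0): Delta=-0.0139 Bond=2.8110
(1,0): Delta=0.0000 Bond=0.9246
(1,1): Delta=-0.0151 Bond=3.1540
(2,0): Delta=0.0000 Bond=0.9615
(2,1): Delta=0.0000 Bond=0.9615
(2,2): Delta=-0.0164 Bond=3.5477
V0=0.2483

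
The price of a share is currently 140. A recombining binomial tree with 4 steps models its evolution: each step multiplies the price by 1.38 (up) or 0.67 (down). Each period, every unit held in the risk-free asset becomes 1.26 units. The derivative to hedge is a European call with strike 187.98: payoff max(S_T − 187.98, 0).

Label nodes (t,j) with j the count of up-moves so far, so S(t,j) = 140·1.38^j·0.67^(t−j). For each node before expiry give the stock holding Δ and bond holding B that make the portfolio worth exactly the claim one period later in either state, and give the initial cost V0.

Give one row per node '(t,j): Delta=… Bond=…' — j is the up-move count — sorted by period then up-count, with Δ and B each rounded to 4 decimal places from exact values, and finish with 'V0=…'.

Risk-neutral probability p* = (R−d)/(u−d) = (1.26−0.67)/(1.38−0.67) = 0.8310.
At expiry t=4: V(4,0)=0.0000, V(4,1)=0.0000, V(4,2)=0.0000, V(4,3)=58.5332, V(4,4)=319.7635
  t=3,j=0: stock 42.1068 → up 58.1074 (V=0.0000), down 28.2116 (V=0.0000). Price 0.0000; hedge Δ=0.0000, bond B=0.0000.
  t=3,j=1: stock 86.7275 → up 119.6839 (V=0.0000), down 58.1074 (V=0.0000). Price 0.0000; hedge Δ=0.0000, bond B=0.0000.
  t=3,j=2: stock 178.6327 → up 246.5132 (V=58.5332), down 119.6839 (V=0.0000). Price 38.6034; hedge Δ=0.4615, bond B=-43.8377.
  t=3,j=3: stock 367.9301 → up 507.7435 (V=319.7635), down 246.5132 (V=58.5332). Price 218.7396; hedge Δ=1.0000, bond B=-149.1905.
  t=2,j=0: stock 62.8460 → up 86.7275 (V=0.0000), down 42.1068 (V=0.0000). Price 0.0000; hedge Δ=0.0000, bond B=0.0000.
  t=2,j=1: stock 129.4440 → up 178.6327 (V=38.6034), down 86.7275 (V=0.0000). Price 25.4594; hedge Δ=0.4200, bond B=-28.9115.
  t=2,j=2: stock 266.6160 → up 367.9301 (V=218.7396), down 178.6327 (V=38.6034). Price 149.4397; hedge Δ=0.9516, bond B=-104.2733.
  t=1,j=0: stock 93.8000 → up 129.4440 (V=25.4594), down 62.8460 (V=0.0000). Price 16.7908; hedge Δ=0.3823, bond B=-19.0675.
  t=1,j=1: stock 193.2000 → up 266.6160 (V=149.4397), down 129.4440 (V=25.4594). Price 101.9725; hedge Δ=0.9038, bond B=-72.6477.
  t=0,j=0: stock 140.0000 → up 193.2000 (V=101.9725), down 93.8000 (V=16.7908). Price 69.5044; hedge Δ=0.8570, bond B=-50.4698.
Check: Δ(0,0)·S0 + B(0,0) = 69.5044 = V0.

(0,0): Delta=0.8570 Bond=-50.4698
(1,0): Delta=0.3823 Bond=-19.0675
(1,1): Delta=0.9038 Bond=-72.6477
(2,0): Delta=0.0000 Bond=0.0000
(2,1): Delta=0.4200 Bond=-28.9115
(2,2): Delta=0.9516 Bond=-104.2733
(3,0): Delta=0.0000 Bond=0.0000
(3,1): Delta=0.0000 Bond=0.0000
(3,2): Delta=0.4615 Bond=-43.8377
(3,3): Delta=1.0000 Bond=-149.1905
V0=69.5044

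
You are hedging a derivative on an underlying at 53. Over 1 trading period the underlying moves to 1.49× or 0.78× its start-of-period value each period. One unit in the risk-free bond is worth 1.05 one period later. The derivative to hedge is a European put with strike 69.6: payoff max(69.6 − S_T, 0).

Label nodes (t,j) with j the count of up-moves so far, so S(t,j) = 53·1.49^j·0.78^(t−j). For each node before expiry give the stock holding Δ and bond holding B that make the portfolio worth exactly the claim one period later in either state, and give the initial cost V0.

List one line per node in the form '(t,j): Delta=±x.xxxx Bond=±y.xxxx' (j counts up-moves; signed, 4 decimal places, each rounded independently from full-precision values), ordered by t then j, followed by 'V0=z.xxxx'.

(0,0): Delta=-0.7510 Bond=56.4821
V0=16.6793

No-arbitrage ⇒ martingale measure with p* = (R−d)/(u−d) = 0.3803.
Terminal payoffs: V(1,0)=28.2600, V(1,1)=0.0000
Node (0,0) S=53.0000: V=(p*·0.0000+(1−p*)·28.2600)/1.05=16.6793; Δ=(0.0000−28.2600)/(78.9700−41.3400)=-0.7510; B=V−Δ·S=56.4821
The time-0 hedge costs 16.6793, which is the no-arbitrage price.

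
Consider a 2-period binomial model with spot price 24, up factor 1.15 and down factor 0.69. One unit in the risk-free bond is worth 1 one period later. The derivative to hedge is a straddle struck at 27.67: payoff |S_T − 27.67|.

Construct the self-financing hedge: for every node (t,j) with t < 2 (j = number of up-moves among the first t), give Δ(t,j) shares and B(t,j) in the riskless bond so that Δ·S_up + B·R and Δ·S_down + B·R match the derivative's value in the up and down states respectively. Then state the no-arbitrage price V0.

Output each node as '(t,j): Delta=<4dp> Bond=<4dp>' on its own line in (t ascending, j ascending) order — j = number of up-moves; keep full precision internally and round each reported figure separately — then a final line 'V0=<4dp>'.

The replicating-portfolio and risk-neutral prices coincide; use p* = (1−0.69)/(1.15−0.69) = 0.6739 for the latter.
At expiry t=2: V(2,0)=16.2436, V(2,1)=8.6260, V(2,2)=4.0700
Node (1,0) S=16.5600: V=(p*·8.6260+(1−p*)·16.2436)/1=11.1100; Δ=(8.6260−16.2436)/(19.0440−11.4264)=-1.0000; B=V−Δ·S=27.6700
Node (1,1) S=27.6000: V=(p*·4.0700+(1−p*)·8.6260)/1=5.5557; Δ=(4.0700−8.6260)/(31.7400−19.0440)=-0.3589; B=V−Δ·S=15.4600
Node (0,0) S=24.0000: V=(p*·5.5557+(1−p*)·11.1100)/1=7.3669; Δ=(5.5557−11.1100)/(27.6000−16.5600)=-0.5031; B=V−Δ·S=19.4415
Self-financing check: at every node Δ·S+B equals the discounted successor values.

(0,0): Delta=-0.5031 Bond=19.4415
(1,0): Delta=-1.0000 Bond=27.6700
(1,1): Delta=-0.3589 Bond=15.4600
V0=7.3669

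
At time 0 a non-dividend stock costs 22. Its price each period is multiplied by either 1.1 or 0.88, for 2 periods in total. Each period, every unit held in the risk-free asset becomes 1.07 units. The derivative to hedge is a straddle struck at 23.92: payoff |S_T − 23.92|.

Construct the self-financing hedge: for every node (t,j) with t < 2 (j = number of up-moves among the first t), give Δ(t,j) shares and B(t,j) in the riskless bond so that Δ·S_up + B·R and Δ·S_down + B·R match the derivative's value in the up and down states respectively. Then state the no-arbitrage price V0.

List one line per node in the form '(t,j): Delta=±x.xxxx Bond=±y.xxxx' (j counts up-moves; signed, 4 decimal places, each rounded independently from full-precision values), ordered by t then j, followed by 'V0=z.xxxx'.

No-arbitrage ⇒ martingale measure with p* = (R−d)/(u−d) = 0.8636.
At expiry t=2: V(2,0)=6.8832, V(2,1)=2.6240, V(2,2)=2.7000
  t=1,j=0: stock 19.3600 → up 21.2960 (V=2.6240), down 17.0368 (V=6.8832). Price 2.9951; hedge Δ=-1.0000, bond B=22.3551.
  t=1,j=1: stock 24.2000 → up 26.6200 (V=2.7000), down 21.2960 (V=2.6240). Price 2.5137; hedge Δ=0.0143, bond B=2.1682.
  t=0,j=0: stock 22.0000 → up 24.2000 (V=2.5137), down 19.3600 (V=2.9951). Price 2.4106; hedge Δ=-0.0995, bond B=4.5991.
Each (Δ,B) replicates both successor values, so the strategy is self-financing and V0 is arbitrage-free.

(0,0): Delta=-0.0995 Bond=4.5991
(1,0): Delta=-1.0000 Bond=22.3551
(1,1): Delta=0.0143 Bond=2.1682
V0=2.4106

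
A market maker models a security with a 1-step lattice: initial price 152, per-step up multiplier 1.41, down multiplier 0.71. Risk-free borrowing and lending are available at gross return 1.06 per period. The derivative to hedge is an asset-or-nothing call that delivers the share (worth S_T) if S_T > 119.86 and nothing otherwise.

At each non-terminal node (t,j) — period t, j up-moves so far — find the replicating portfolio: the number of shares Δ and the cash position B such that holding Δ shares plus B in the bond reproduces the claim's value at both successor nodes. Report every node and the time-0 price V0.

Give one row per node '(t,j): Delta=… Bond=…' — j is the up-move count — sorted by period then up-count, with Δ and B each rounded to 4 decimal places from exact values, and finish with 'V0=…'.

(0,0): Delta=2.0143 Bond=-205.0771
V0=101.0943

The replicating-portfolio and risk-neutral prices coincide; use p* = (1.06−0.71)/(1.41−0.71) = 0.5000 for the latter.
Terminal values V(1,·): V(1,0)=0.0000, V(1,1)=214.3200
  t=0,j=0: stock 152.0000 → up 214.3200 (V=214.3200), down 107.9200 (V=0.0000). Price 101.0943; hedge Δ=2.0143, bond B=-205.0771.
Check: Δ(0,0)·S0 + B(0,0) = 101.0943 = V0.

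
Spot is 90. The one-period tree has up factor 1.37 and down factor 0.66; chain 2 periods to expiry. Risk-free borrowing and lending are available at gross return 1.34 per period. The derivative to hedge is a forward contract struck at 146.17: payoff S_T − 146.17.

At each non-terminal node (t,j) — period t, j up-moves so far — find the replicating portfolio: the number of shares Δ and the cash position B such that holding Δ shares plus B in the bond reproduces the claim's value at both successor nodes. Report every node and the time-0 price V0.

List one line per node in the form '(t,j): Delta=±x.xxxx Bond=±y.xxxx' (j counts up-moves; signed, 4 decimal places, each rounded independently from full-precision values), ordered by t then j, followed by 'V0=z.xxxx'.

(0,0): Delta=1.0000 Bond=-81.4045
(1,0): Delta=1.0000 Bond=-109.0821
(1,1): Delta=1.0000 Bond=-109.0821
V0=8.5955

Since d<R<u, set p* = (R−d)/(u−d) = 0.9577; price each node as the discounted p*-expectation of its children.
Terminal payoffs: V(2,0)=-106.9660, V(2,1)=-64.7920, V(2,2)=22.7510
(1,0): S=59.4000. Δ = (V_up−V_dn)/(S_up−S_dn) = (-64.7920−-106.9660)/(81.3780−39.2040) = 1.0000. V = [p*·-64.7920 + (1−p*)·-106.9660]/1.34 = -49.6821. B = V − Δ·S = -109.0821.
(1,1): S=123.3000. Δ = (V_up−V_dn)/(S_up−S_dn) = (22.7510−-64.7920)/(168.9210−81.3780) = 1.0000. V = [p*·22.7510 + (1−p*)·-64.7920]/1.34 = 14.2179. B = V − Δ·S = -109.0821.
(0,0): S=90.0000. Δ = (V_up−V_dn)/(S_up−S_dn) = (14.2179−-49.6821)/(123.3000−59.4000) = 1.0000. V = [p*·14.2179 + (1−p*)·-49.6821]/1.34 = 8.5955. B = V − Δ·S = -81.4045.
Each (Δ,B) replicates both successor values, so the strategy is self-financing and V0 is arbitrage-free.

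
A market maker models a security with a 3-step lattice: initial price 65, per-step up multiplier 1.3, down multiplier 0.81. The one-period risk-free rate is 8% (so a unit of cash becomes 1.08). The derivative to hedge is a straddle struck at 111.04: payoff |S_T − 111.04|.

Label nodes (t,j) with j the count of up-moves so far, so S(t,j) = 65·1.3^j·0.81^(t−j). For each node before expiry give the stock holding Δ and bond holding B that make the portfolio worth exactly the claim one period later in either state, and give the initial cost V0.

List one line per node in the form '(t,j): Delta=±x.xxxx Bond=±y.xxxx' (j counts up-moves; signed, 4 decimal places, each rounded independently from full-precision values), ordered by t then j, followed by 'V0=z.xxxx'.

(0,0): Delta=-0.4808 Bond=62.8348
(1,0): Delta=-1.0000 Bond=95.1989
(1,1): Delta=-0.2172 Bond=45.5868
(2,0): Delta=-1.0000 Bond=102.8148
(2,1): Delta=-1.0000 Bond=102.8148
(2,2): Delta=0.1803 Bond=5.5750
V0=31.5846

The replicating-portfolio and risk-neutral prices coincide; use p* = (1.08−0.81)/(1.3−0.81) = 0.5510 for the latter.
Payoff layer (t=3): V(3,0)=76.4963, V(3,1)=55.5995, V(3,2)=22.0615, V(3,3)=31.7650
Node (2,0) S=42.6465: V=(p*·55.5995+(1−p*)·76.4963)/1.08=60.1683; Δ=(55.5995−76.4963)/(55.4405−34.5437)=-1.0000; B=V−Δ·S=102.8148
Node (2,1) S=68.4450: V=(p*·22.0615+(1−p*)·55.5995)/1.08=34.3698; Δ=(22.0615−55.5995)/(88.9785−55.4405)=-1.0000; B=V−Δ·S=102.8148
Node (2,2) S=109.8500: V=(p*·31.7650+(1−p*)·22.0615)/1.08=25.3781; Δ=(31.7650−22.0615)/(142.8050−88.9785)=0.1803; B=V−Δ·S=5.5750
Node (1,0) S=52.6500: V=(p*·34.3698+(1−p*)·60.1683)/1.08=42.5489; Δ=(34.3698−60.1683)/(68.4450−42.6465)=-1.0000; B=V−Δ·S=95.1989
Node (1,1) S=84.5000: V=(p*·25.3781+(1−p*)·34.3698)/1.08=27.2363; Δ=(25.3781−34.3698)/(109.8500−68.4450)=-0.2172; B=V−Δ·S=45.5868
Node (0,0) S=65.0000: V=(p*·27.2363+(1−p*)·42.5489)/1.08=31.5846; Δ=(27.2363−42.5489)/(84.5000−52.6500)=-0.4808; B=V−Δ·S=62.8348
Check: Δ(0,0)·S0 + B(0,0) = 31.5846 = V0.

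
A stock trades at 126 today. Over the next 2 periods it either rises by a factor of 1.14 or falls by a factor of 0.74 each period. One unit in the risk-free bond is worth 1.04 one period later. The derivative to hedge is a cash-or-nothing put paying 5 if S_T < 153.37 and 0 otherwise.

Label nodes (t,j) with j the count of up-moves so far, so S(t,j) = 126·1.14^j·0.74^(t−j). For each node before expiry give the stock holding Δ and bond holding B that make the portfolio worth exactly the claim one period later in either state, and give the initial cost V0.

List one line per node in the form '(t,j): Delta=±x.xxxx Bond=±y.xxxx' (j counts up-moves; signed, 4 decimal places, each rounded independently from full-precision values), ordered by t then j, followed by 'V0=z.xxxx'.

No-arbitrage ⇒ martingale measure with p* = (R−d)/(u−d) = 0.7500.
Payoff layer (t=2): V(2,0)=5.0000, V(2,1)=5.0000, V(2,2)=0.0000
Node (1,0) S=93.2400: V=(p*·5.0000+(1−p*)·5.0000)/1.04=4.8077; Δ=(5.0000−5.0000)/(106.2936−68.9976)=0.0000; B=V−Δ·S=4.8077
Node (1,1) S=143.6400: V=(p*·0.0000+(1−p*)·5.0000)/1.04=1.2019; Δ=(0.0000−5.0000)/(163.7496−106.2936)=-0.0870; B=V−Δ·S=13.7019
Node (0,0) S=126.0000: V=(p*·1.2019+(1−p*)·4.8077)/1.04=2.0225; Δ=(1.2019−4.8077)/(143.6400−93.2400)=-0.0715; B=V−Δ·S=11.0369
Check: Δ(0,0)·S0 + B(0,0) = 2.0225 = V0.

(0,0): Delta=-0.0715 Bond=11.0369
(1,0): Delta=0.0000 Bond=4.8077
(1,1): Delta=-0.0870 Bond=13.7019
V0=2.0225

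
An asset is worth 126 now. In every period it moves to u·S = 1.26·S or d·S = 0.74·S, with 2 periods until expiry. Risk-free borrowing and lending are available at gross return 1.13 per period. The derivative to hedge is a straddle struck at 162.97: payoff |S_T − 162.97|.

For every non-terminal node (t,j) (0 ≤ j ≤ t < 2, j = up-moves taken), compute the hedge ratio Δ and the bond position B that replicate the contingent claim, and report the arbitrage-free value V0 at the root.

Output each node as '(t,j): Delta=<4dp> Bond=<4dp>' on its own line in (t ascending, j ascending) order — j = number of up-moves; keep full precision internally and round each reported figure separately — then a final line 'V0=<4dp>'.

The replicating-portfolio and risk-neutral prices coincide; use p* = (1.13−0.74)/(1.26−0.74) = 0.7500 for the latter.
Terminal values V(2,·): V(2,0)=93.9724, V(2,1)=45.4876, V(2,2)=37.0676
  t=1,j=0: stock 93.2400 → up 117.4824 (V=45.4876), down 68.9976 (V=93.9724). Price 50.9812; hedge Δ=-1.0000, bond B=144.2212.
  t=1,j=1: stock 158.7600 → up 200.0376 (V=37.0676), down 117.4824 (V=45.4876). Price 34.6660; hedge Δ=-0.1020, bond B=50.8583.
  t=0,j=0: stock 126.0000 → up 158.7600 (V=34.6660), down 93.2400 (V=50.9812). Price 34.2875; hedge Δ=-0.2490, bond B=65.6629.
Each (Δ,B) replicates both successor values, so the strategy is self-financing and V0 is arbitrage-free.

(0,0): Delta=-0.2490 Bond=65.6629
(1,0): Delta=-1.0000 Bond=144.2212
(1,1): Delta=-0.1020 Bond=50.8583
V0=34.2875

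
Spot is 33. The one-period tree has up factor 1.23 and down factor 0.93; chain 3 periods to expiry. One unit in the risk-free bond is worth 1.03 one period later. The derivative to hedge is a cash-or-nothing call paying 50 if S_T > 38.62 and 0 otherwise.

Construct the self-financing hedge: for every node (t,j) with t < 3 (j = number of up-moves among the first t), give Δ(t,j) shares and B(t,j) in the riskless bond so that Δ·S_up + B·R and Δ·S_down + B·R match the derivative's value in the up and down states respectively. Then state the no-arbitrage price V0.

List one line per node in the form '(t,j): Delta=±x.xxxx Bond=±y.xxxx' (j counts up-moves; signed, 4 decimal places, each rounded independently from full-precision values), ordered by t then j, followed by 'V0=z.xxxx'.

Risk-neutral probability p* = (R−d)/(u−d) = (1.03−0.93)/(1.23−0.93) = 0.3333.
Terminal values V(3,·): V(3,0)=0.0000, V(3,1)=0.0000, V(3,2)=50.0000, V(3,3)=50.0000
(2,0): S=28.5417. Δ = (V_up−V_dn)/(S_up−S_dn) = (0.0000−0.0000)/(35.1063−26.5438) = 0.0000. V = [p*·0.0000 + (1−p*)·0.0000]/1.03 = 0.0000. B = V − Δ·S = 0.0000.
(2,1): S=37.7487. Δ = (V_up−V_dn)/(S_up−S_dn) = (50.0000−0.0000)/(46.4309−35.1063) = 4.4152. V = [p*·50.0000 + (1−p*)·0.0000]/1.03 = 16.1812. B = V − Δ·S = -150.4854.
(2,2): S=49.9257. Δ = (V_up−V_dn)/(S_up−S_dn) = (50.0000−50.0000)/(61.4086−46.4309) = 0.0000. V = [p*·50.0000 + (1−p*)·50.0000]/1.03 = 48.5437. B = V − Δ·S = 48.5437.
(1,0): S=30.6900. Δ = (V_up−V_dn)/(S_up−S_dn) = (16.1812−0.0000)/(37.7487−28.5417) = 1.7575. V = [p*·16.1812 + (1−p*)·0.0000]/1.03 = 5.2366. B = V − Δ·S = -48.7008.
(1,1): S=40.5900. Δ = (V_up−V_dn)/(S_up−S_dn) = (48.5437−16.1812)/(49.9257−37.7487) = 2.6577. V = [p*·48.5437 + (1−p*)·16.1812]/1.03 = 26.1832. B = V − Δ·S = -81.6916.
(0,0): S=33.0000. Δ = (V_up−V_dn)/(S_up−S_dn) = (26.1832−5.2366)/(40.5900−30.6900) = 2.1158. V = [p*·26.1832 + (1−p*)·5.2366]/1.03 = 11.8629. B = V − Δ·S = -57.9590.
Check: Δ(0,0)·S0 + B(0,0) = 11.8629 = V0.

(0,0): Delta=2.1158 Bond=-57.9590
(1,0): Delta=1.7575 Bond=-48.7008
(1,1): Delta=2.6577 Bond=-81.6916
(2,0): Delta=0.0000 Bond=0.0000
(2,1): Delta=4.4152 Bond=-150.4854
(2,2): Delta=0.0000 Bond=48.5437
V0=11.8629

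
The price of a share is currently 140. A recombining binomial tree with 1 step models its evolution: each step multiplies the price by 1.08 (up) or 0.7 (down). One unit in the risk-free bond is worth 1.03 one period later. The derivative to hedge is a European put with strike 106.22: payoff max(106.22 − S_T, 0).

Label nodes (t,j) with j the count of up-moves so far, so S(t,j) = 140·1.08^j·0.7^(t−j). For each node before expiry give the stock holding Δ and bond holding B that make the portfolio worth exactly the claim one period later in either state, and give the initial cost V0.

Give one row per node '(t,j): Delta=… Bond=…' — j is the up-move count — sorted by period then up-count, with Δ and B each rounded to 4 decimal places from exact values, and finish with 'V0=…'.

(0,0): Delta=-0.1545 Bond=22.6817
V0=1.0501

Since d<R<u, set p* = (R−d)/(u−d) = 0.8684; price each node as the discounted p*-expectation of its children.
At expiry t=1: V(1,0)=8.2200, V(1,1)=0.0000
(0,0): S=140.0000. Δ = (V_up−V_dn)/(S_up−S_dn) = (0.0000−8.2200)/(151.2000−98.0000) = -0.1545. V = [p*·0.0000 + (1−p*)·8.2200]/1.03 = 1.0501. B = V − Δ·S = 22.6817.
The time-0 hedge costs 1.0501, which is the no-arbitrage price.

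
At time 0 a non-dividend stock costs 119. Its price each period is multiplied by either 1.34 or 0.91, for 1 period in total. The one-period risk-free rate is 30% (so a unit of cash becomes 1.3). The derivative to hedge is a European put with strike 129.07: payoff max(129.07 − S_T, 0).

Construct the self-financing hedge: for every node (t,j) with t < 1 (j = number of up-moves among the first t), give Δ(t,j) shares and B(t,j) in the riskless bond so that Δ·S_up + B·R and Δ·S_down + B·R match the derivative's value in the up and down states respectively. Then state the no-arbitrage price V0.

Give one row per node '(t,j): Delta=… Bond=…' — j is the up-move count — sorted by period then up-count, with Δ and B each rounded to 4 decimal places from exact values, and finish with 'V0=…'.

(0,0): Delta=-0.4061 Bond=49.8125
V0=1.4869

Under the risk-neutral measure, an up-move has probability p* = (R−d)/(u−d) = 0.9070 and values discount at R = 1.3.
Terminal payoffs: V(1,0)=20.7800, V(1,1)=0.0000
(0,0): S=119.0000. Δ = (V_up−V_dn)/(S_up−S_dn) = (0.0000−20.7800)/(159.4600−108.2900) = -0.4061. V = [p*·0.0000 + (1−p*)·20.7800]/1.3 = 1.4869. B = V − Δ·S = 49.8125.
Self-financing check: at every node Δ·S+B equals the discounted successor values.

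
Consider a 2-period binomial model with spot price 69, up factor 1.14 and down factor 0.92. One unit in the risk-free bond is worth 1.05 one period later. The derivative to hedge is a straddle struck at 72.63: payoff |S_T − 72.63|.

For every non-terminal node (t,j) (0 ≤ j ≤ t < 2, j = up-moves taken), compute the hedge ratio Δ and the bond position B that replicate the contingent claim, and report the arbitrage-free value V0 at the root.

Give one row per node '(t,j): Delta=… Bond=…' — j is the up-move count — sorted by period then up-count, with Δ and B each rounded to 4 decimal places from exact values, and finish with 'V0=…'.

(0,0): Delta=0.2636 Bond=-10.5180
(1,0): Delta=-1.0000 Bond=69.1714
(1,1): Delta=0.9696 Bond=-66.5776
V0=7.6726

The replicating-portfolio and risk-neutral prices coincide; use p* = (1.05−0.92)/(1.14−0.92) = 0.5909 for the latter.
Terminal values V(2,·): V(2,0)=14.2284, V(2,1)=0.2628, V(2,2)=17.0424
Node (1,0) S=63.4800: V=(p*·0.2628+(1−p*)·14.2284)/1.05=5.6914; Δ=(0.2628−14.2284)/(72.3672−58.4016)=-1.0000; B=V−Δ·S=69.1714
Node (1,1) S=78.6600: V=(p*·17.0424+(1−p*)·0.2628)/1.05=9.6934; Δ=(17.0424−0.2628)/(89.6724−72.3672)=0.9696; B=V−Δ·S=-66.5776
Node (0,0) S=69.0000: V=(p*·9.6934+(1−p*)·5.6914)/1.05=7.6726; Δ=(9.6934−5.6914)/(78.6600−63.4800)=0.2636; B=V−Δ·S=-10.5180
Self-financing check: at every node Δ·S+B equals the discounted successor values.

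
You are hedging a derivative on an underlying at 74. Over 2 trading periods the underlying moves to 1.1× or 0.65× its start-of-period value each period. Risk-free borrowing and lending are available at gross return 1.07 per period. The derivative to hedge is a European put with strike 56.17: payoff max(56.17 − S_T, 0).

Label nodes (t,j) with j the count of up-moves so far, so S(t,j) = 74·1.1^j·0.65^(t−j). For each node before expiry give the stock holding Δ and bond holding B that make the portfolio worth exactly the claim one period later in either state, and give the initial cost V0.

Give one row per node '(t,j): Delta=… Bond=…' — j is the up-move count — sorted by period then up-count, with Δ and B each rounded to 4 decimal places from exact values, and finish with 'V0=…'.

Risk-neutral probability p* = (R−d)/(u−d) = (1.07−0.65)/(1.1−0.65) = 0.9333.
Payoff layer (t=2): V(2,0)=24.9050, V(2,1)=3.2600, V(2,2)=0.0000
  t=1,j=0: stock 48.1000 → up 52.9100 (V=3.2600), down 31.2650 (V=24.9050). Price 4.3953; hedge Δ=-1.0000, bond B=52.4953.
  t=1,j=1: stock 81.4000 → up 89.5400 (V=0.0000), down 52.9100 (V=3.2600). Price 0.2031; hedge Δ=-0.0890, bond B=7.4476.
  t=0,j=0: stock 74.0000 → up 81.4000 (V=0.2031), down 48.1000 (V=4.3953). Price 0.4510; hedge Δ=-0.1259, bond B=9.7671.
Root portfolio cost Δ·74+B reproduces V0=0.4510.

(0,0): Delta=-0.1259 Bond=9.7671
(1,0): Delta=-1.0000 Bond=52.4953
(1,1): Delta=-0.0890 Bond=7.4476
V0=0.4510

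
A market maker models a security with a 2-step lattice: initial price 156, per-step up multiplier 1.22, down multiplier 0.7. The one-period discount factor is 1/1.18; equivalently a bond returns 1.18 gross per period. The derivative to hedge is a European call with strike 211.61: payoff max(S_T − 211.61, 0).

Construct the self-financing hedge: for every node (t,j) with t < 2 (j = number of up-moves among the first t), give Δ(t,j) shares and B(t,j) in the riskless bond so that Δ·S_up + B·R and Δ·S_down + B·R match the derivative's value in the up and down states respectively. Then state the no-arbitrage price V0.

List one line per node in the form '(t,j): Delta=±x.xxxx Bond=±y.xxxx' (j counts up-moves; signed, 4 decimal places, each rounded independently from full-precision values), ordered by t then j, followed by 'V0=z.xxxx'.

(0,0): Delta=0.1985 Bond=-18.3663
(1,0): Delta=0.0000 Bond=0.0000
(1,1): Delta=0.2080 Bond=-23.4783
V0=12.5941

Since d<R<u, set p* = (R−d)/(u−d) = 0.9231; price each node as the discounted p*-expectation of its children.
Payoff layer (t=2): V(2,0)=0.0000, V(2,1)=0.0000, V(2,2)=20.5804
  t=1,j=0: stock 109.2000 → up 133.2240 (V=0.0000), down 76.4400 (V=0.0000). Price 0.0000; hedge Δ=0.0000, bond B=0.0000.
  t=1,j=1: stock 190.3200 → up 232.1904 (V=20.5804), down 133.2240 (V=0.0000). Price 16.0994; hedge Δ=0.2080, bond B=-23.4783.
  t=0,j=0: stock 156.0000 → up 190.3200 (V=16.0994), down 109.2000 (V=0.0000). Price 12.5941; hedge Δ=0.1985, bond B=-18.3663.
Each (Δ,B) replicates both successor values, so the strategy is self-financing and V0 is arbitrage-free.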